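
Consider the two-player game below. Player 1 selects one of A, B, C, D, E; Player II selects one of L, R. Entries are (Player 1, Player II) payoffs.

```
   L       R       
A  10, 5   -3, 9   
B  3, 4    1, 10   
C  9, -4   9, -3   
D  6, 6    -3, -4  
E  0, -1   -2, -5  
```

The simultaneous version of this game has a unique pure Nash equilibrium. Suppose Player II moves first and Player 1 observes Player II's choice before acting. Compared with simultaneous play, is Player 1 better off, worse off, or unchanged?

better off

Solve by backward induction (Player II leads).
- L → Player 1 plays A (best of 10, 3, 9, 6, 0); Player II gets 5.
- R → Player 1 plays C (best of -3, 1, 9, -3, -2); Player II gets -3.
Among 5, -3, the best is 5 at L. Subgame-perfect outcome: (A, L) with payoffs (10, 5).
Under simultaneous play:
Player 1's best replies: L→A; R→C.
Player II's best replies: A→R; B→R; C→R; D→L; E→L.
The unique mutual best reply is (C, R), giving (9, -3).
Player 1 earns 10 sequentially versus 9 at the Nash outcome: better off.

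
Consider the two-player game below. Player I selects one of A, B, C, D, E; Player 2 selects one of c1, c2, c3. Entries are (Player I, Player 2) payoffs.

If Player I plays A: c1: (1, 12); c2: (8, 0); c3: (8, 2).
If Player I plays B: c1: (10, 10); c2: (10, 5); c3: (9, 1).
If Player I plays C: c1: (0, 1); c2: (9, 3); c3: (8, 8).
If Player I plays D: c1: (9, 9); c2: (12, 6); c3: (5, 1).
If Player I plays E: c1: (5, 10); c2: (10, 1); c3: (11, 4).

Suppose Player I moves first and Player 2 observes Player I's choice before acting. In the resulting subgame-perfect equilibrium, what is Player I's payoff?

Backward induction with Player I moving first.
- A: BR = c1, leader payoff 1.
- B: BR = c1, leader payoff 10.
- C: BR = c3, leader payoff 8.
- D: BR = c1, leader payoff 9.
- E: BR = c1, leader payoff 5.
Among 1, 10, 8, 9, 5, the best is 10 at B. Subgame-perfect outcome: (B, c1) with payoffs (10, 10).

10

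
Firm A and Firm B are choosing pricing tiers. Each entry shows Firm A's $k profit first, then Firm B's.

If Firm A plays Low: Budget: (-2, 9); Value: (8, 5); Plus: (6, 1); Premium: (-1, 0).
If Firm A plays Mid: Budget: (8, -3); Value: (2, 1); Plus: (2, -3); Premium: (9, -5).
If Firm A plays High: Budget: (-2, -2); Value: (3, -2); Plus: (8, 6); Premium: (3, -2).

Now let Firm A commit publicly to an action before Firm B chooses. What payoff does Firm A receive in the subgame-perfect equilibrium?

8

Backward induction with Firm A moving first.
- Low → Firm B plays Budget (best of 9, 5, 1, 0); Firm A gets -2.
- Mid → Firm B plays Value (best of -3, 1, -3, -5); Firm A gets 2.
- High → Firm B plays Plus (best of -2, -2, 6, -2); Firm A gets 8.
Among -2, 2, 8, the best is 8 at High. Subgame-perfect outcome: (High, Plus) with payoffs (8, 6).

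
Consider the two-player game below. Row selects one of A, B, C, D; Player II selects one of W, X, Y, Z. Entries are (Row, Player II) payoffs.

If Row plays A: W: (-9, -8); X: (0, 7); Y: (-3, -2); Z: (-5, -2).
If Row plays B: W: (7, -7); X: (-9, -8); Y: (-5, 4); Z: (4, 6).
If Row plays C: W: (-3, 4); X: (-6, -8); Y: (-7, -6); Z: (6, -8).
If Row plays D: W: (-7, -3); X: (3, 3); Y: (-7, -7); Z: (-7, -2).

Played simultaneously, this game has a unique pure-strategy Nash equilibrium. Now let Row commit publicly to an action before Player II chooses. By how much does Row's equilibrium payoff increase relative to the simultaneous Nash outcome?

Solve by backward induction (Row leads).
- A → Player II plays X (best of -8, 7, -2, -2); Row gets 0.
- B → Player II plays Z (best of -7, -8, 4, 6); Row gets 4.
- C → Player II plays W (best of 4, -8, -6, -8); Row gets -3.
- D → Player II plays X (best of -3, 3, -7, -2); Row gets 3.
Row's induced payoffs are 0, 4, -3, 3, so Row commits to B. Subgame-perfect outcome: (B, Z) with payoffs (4, 6).
For the simultaneous game, intersect best replies.
Row's best replies: W→B; X→D; Y→A; Z→C.
Player II's best replies: A→X; B→Z; C→W; D→X.
Only (D, X) has each player best-responding; Nash payoffs (3, 3).
Row's commitment gain: 4 − 3 = 1.

1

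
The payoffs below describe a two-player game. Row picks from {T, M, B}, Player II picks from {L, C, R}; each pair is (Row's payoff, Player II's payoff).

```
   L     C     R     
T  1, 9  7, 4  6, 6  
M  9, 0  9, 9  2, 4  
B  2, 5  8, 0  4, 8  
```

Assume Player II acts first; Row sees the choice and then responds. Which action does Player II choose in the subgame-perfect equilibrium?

C

Backward induction with Player II moving first.
- L → Row plays M (best of 1, 9, 2); Player II gets 0.
- C → Row plays M (best of 7, 9, 8); Player II gets 9.
- R → Row plays T (best of 6, 2, 4); Player II gets 6.
Player II's induced payoffs are 0, 9, 6, so Player II commits to C. Subgame-perfect outcome: (M, C) with payoffs (9, 9).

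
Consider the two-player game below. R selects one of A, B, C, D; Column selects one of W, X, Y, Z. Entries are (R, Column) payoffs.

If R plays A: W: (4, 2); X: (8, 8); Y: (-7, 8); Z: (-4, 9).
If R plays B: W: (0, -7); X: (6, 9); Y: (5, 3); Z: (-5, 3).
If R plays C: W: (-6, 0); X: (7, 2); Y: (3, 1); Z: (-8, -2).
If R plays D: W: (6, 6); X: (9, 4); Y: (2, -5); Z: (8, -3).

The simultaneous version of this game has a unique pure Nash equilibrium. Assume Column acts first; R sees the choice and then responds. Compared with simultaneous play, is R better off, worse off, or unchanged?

unchanged

Backward induction with Column moving first.
- W: R compares 4, 0, -6, 6 and picks D; Column would get 6.
- X: R compares 8, 6, 7, 9 and picks D; Column would get 4.
- Y: R compares -7, 5, 3, 2 and picks B; Column would get 3.
- Z: R compares -4, -5, -8, 8 and picks D; Column would get -3.
Column's induced payoffs are 6, 4, 3, -3, so Column commits to W. Subgame-perfect outcome: (D, W) with payoffs (6, 6).
Under simultaneous play:
R's best replies: W→D; X→D; Y→B; Z→D.
Column's best replies: A→Z; B→X; C→X; D→W.
Only (D, W) has each player best-responding; Nash payoffs (6, 6).
R earns 6 sequentially versus 6 at the Nash outcome: unchanged.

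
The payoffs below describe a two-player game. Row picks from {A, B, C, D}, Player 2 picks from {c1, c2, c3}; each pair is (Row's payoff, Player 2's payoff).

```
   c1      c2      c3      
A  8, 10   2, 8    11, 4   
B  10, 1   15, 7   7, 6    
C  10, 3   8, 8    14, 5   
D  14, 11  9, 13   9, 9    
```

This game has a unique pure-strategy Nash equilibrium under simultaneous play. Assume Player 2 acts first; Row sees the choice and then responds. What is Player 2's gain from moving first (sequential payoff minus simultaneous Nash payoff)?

Solve by backward induction (Player 2 leads).
- c1: Row compares 8, 10, 10, 14 and picks D; Player 2 would get 11.
- c2: Row compares 2, 15, 8, 9 and picks B; Player 2 would get 7.
- c3: Row compares 11, 7, 14, 9 and picks C; Player 2 would get 5.
Maximizing over 11, 7, 5, Player 2 chooses c1. Subgame-perfect outcome: (D, c1) with payoffs (14, 11).
For the simultaneous game, intersect best replies.
Row's best replies: c1→D; c2→B; c3→C.
Player 2's best replies: A→c1; B→c2; C→c2; D→c2.
The unique mutual best reply is (B, c2), giving (15, 7).
Player 2's commitment gain: 11 − 7 = 4.

4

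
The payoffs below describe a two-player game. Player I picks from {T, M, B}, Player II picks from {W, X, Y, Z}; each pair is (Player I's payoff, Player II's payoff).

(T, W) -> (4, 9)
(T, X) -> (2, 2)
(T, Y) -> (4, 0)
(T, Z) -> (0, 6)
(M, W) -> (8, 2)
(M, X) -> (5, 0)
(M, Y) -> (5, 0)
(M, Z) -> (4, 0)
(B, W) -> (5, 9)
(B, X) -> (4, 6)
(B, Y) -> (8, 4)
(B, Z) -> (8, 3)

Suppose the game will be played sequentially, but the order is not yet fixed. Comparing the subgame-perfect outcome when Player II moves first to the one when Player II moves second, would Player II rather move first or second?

first

If Player I leads: Player II's best replies are T→W, M→W, B→W; Player I's induced payoffs 4, 8, 5; outcome (M, W), payoffs (8, 2).
If Player II leads: Player I's best replies are W→M, X→M, Y→B, Z→B; Player II's induced payoffs 2, 0, 4, 3; outcome (B, Y), payoffs (8, 4).
Player II gets 4 moving first and 2 moving second, so Player II prefers to move first.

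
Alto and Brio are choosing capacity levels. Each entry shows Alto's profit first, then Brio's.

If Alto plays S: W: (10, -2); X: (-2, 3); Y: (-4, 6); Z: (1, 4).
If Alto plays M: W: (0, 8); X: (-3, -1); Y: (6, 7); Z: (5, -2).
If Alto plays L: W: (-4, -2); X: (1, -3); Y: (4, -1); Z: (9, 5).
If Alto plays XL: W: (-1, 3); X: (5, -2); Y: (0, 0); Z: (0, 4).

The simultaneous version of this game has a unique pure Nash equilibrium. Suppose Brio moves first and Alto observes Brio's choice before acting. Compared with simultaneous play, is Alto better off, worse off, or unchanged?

worse off

Backward induction with Brio moving first.
- W: BR = S, leader payoff -2.
- X: BR = XL, leader payoff -2.
- Y: BR = M, leader payoff 7.
- Z: BR = L, leader payoff 5.
Maximizing over -2, -2, 7, 5, Brio chooses Y. Subgame-perfect outcome: (M, Y) with payoffs (6, 7).
Now find the simultaneous Nash equilibrium.
Alto's best replies: W→S; X→XL; Y→M; Z→L.
Brio's best replies: S→Y; M→W; L→Z; XL→Z.
Only (L, Z) has each player best-responding; Nash payoffs (9, 5).
Alto earns 6 sequentially versus 9 at the Nash outcome: worse off.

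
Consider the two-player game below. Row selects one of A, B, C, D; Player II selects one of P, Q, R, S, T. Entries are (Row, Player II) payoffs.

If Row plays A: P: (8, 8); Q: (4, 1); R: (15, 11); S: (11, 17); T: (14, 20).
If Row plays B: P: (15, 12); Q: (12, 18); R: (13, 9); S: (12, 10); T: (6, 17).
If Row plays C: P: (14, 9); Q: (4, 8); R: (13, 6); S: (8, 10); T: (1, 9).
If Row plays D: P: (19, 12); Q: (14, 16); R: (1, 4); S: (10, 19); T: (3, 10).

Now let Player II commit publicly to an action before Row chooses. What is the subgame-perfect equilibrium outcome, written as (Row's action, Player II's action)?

Work backward from Row's decision.
- P: BR = D, leader payoff 12.
- Q: BR = D, leader payoff 16.
- R: BR = A, leader payoff 11.
- S: BR = B, leader payoff 10.
- T: BR = A, leader payoff 20.
Maximizing over 12, 16, 11, 10, 20, Player II chooses T. Subgame-perfect outcome: (A, T) with payoffs (14, 20).

(A, T)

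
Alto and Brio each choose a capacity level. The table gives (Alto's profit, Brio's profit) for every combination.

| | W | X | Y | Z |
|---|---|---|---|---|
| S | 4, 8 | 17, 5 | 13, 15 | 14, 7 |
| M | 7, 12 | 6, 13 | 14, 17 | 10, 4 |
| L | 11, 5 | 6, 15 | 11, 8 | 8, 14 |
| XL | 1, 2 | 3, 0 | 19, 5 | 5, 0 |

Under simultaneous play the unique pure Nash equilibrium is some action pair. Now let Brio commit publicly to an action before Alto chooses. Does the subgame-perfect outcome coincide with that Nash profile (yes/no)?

no

Backward induction with Brio moving first.
- W: Alto compares 4, 7, 11, 1 and picks L; Brio would get 5.
- X: Alto compares 17, 6, 6, 3 and picks S; Brio would get 5.
- Y: Alto compares 13, 14, 11, 19 and picks XL; Brio would get 5.
- Z: Alto compares 14, 10, 8, 5 and picks S; Brio would get 7.
Brio's induced payoffs are 5, 5, 5, 7, so Brio commits to Z. Subgame-perfect outcome: (S, Z) with payoffs (14, 7).
For the simultaneous game, intersect best replies.
Alto's best replies: W→L; X→S; Y→XL; Z→S.
Brio's best replies: S→Y; M→Y; L→X; XL→Y.
Only (XL, Y) has each player best-responding; Nash payoffs (19, 5).
Sequential outcome (S, Z) differs from the Nash profile (XL, Y).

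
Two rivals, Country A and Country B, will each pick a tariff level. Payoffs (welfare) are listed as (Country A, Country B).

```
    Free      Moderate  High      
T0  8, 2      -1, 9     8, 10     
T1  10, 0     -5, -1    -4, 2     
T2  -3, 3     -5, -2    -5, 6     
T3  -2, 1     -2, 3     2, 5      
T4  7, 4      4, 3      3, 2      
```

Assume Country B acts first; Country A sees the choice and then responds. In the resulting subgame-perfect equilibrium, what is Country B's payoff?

Country A best-responds to each possible Country B move:
- Free: Country A compares 8, 10, -3, -2, 7 and picks T1; Country B would get 0.
- Moderate: Country A compares -1, -5, -5, -2, 4 and picks T4; Country B would get 3.
- High: Country A compares 8, -4, -5, 2, 3 and picks T0; Country B would get 10.
Country B's induced payoffs are 0, 3, 10, so Country B commits to High. Subgame-perfect outcome: (T0, High) with payoffs (8, 10).

10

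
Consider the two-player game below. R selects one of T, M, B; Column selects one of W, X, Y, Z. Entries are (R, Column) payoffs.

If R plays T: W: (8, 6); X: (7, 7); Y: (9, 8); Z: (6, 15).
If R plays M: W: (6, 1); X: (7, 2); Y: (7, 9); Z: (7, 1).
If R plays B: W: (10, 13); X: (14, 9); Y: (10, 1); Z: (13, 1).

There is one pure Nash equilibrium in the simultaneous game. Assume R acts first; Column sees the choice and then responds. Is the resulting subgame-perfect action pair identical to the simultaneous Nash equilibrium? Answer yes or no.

Solve by backward induction (R leads).
- T → Column plays Z (best of 6, 7, 8, 15); R gets 6.
- M → Column plays Y (best of 1, 2, 9, 1); R gets 7.
- B → Column plays W (best of 13, 9, 1, 1); R gets 10.
Among 6, 7, 10, the best is 10 at B. Subgame-perfect outcome: (B, W) with payoffs (10, 13).
For the simultaneous game, intersect best replies.
R's best replies: W→B; X→B; Y→B; Z→B.
Column's best replies: T→Z; M→Y; B→W.
Only (B, W) has each player best-responding; Nash payoffs (10, 13).
Sequential outcome (B, W) coincides with the Nash profile (B, W).

yes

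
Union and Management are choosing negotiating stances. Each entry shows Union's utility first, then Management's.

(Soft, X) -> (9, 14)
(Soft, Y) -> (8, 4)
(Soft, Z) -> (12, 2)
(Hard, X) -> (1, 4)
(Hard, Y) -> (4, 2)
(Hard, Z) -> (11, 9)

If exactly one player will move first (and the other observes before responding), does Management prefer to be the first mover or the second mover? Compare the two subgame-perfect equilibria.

If Union leads: Management's best replies are Soft→X, Hard→Z; Union's induced payoffs 9, 11; outcome (Hard, Z), payoffs (11, 9).
If Management leads: Union's best replies are X→Soft, Y→Soft, Z→Soft; Management's induced payoffs 14, 4, 2; outcome (Soft, X), payoffs (9, 14).
Management gets 14 moving first and 9 moving second, so Management prefers to move first.

first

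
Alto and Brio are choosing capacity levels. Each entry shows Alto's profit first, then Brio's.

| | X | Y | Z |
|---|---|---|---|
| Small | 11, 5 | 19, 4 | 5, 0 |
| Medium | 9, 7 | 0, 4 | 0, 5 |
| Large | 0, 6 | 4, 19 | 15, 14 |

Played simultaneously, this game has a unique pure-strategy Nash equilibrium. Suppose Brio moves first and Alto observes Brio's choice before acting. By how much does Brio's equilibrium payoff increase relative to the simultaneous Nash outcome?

Solve by backward induction (Brio leads).
- X: BR = Small, leader payoff 5.
- Y: BR = Small, leader payoff 4.
- Z: BR = Large, leader payoff 14.
Among 5, 4, 14, the best is 14 at Z. Subgame-perfect outcome: (Large, Z) with payoffs (15, 14).
Now find the simultaneous Nash equilibrium.
Alto's best replies: X→Small; Y→Small; Z→Large.
Brio's best replies: Small→X; Medium→X; Large→Y.
The unique mutual best reply is (Small, X), giving (11, 5).
Brio's commitment gain: 14 − 5 = 9.

9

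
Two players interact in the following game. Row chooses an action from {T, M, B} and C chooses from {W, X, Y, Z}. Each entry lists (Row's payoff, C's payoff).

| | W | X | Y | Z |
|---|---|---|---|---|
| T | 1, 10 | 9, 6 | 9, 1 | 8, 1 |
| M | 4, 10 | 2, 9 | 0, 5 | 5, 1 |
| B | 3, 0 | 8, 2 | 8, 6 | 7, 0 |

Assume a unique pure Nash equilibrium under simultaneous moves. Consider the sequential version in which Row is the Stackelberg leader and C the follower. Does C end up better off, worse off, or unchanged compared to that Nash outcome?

Backward induction with Row moving first.
- T: C compares 10, 6, 1, 1 and picks W; Row would get 1.
- M: C compares 10, 9, 5, 1 and picks W; Row would get 4.
- B: C compares 0, 2, 6, 0 and picks Y; Row would get 8.
Maximizing over 1, 4, 8, Row chooses B. Subgame-perfect outcome: (B, Y) with payoffs (8, 6).
Under simultaneous play:
Row's best replies: W→M; X→T; Y→T; Z→T.
C's best replies: T→W; M→W; B→Y.
The unique mutual best reply is (M, W), giving (4, 10).
C earns 6 sequentially versus 10 at the Nash outcome: worse off.

worse off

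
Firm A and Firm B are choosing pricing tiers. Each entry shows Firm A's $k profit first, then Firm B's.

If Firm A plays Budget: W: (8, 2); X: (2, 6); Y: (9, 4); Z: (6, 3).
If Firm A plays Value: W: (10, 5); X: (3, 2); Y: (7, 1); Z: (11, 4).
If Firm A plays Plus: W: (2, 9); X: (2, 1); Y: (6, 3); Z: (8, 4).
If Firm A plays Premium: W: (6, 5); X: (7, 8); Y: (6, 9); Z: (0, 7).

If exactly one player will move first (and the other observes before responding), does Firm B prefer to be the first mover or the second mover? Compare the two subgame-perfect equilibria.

If Firm A leads: Firm B's best replies are Budget→X, Value→W, Plus→W, Premium→Y; Firm A's induced payoffs 2, 10, 2, 6; outcome (Value, W), payoffs (10, 5).
If Firm B leads: Firm A's best replies are W→Value, X→Premium, Y→Budget, Z→Value; Firm B's induced payoffs 5, 8, 4, 4; outcome (Premium, X), payoffs (7, 8).
Firm B gets 8 moving first and 5 moving second, so Firm B prefers to move first.

first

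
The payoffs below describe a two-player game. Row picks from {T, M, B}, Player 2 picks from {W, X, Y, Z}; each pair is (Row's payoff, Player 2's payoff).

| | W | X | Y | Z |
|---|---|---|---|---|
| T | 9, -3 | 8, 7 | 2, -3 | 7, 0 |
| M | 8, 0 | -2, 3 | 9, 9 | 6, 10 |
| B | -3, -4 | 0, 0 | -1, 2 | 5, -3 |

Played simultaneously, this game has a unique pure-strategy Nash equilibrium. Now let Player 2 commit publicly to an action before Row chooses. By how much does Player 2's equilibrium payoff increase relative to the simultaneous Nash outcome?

2

Backward induction with Player 2 moving first.
- W → Row plays T (best of 9, 8, -3); Player 2 gets -3.
- X → Row plays T (best of 8, -2, 0); Player 2 gets 7.
- Y → Row plays M (best of 2, 9, -1); Player 2 gets 9.
- Z → Row plays T (best of 7, 6, 5); Player 2 gets 0.
Player 2's induced payoffs are -3, 7, 9, 0, so Player 2 commits to Y. Subgame-perfect outcome: (M, Y) with payoffs (9, 9).
Now find the simultaneous Nash equilibrium.
Row's best replies: W→T; X→T; Y→M; Z→T.
Player 2's best replies: T→X; M→Z; B→Y.
The unique mutual best reply is (T, X), giving (8, 7).
Player 2's commitment gain: 9 − 7 = 2.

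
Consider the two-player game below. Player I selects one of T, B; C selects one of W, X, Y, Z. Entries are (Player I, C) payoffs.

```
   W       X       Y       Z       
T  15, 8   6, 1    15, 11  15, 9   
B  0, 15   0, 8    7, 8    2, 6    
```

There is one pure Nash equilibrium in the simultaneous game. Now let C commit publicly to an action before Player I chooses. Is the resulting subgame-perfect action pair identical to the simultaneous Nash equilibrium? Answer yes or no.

yes

Work backward from Player I's decision.
- W: BR = T, leader payoff 8.
- X: BR = T, leader payoff 1.
- Y: BR = T, leader payoff 11.
- Z: BR = T, leader payoff 9.
Maximizing over 8, 1, 11, 9, C chooses Y. Subgame-perfect outcome: (T, Y) with payoffs (15, 11).
Now find the simultaneous Nash equilibrium.
Player I's best replies: W→T; X→T; Y→T; Z→T.
C's best replies: T→Y; B→W.
Only (T, Y) has each player best-responding; Nash payoffs (15, 11).
Sequential outcome (T, Y) coincides with the Nash profile (T, Y).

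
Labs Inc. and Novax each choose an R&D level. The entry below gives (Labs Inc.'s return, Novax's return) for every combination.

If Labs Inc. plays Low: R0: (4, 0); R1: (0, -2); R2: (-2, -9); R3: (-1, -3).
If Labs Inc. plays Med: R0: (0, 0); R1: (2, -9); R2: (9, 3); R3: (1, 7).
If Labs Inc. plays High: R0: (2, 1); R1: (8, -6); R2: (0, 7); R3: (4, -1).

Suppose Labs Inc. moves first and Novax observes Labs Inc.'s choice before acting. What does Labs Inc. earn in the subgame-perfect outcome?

Solve by backward induction (Labs Inc. leads).
- Low → Novax plays R0 (best of 0, -2, -9, -3); Labs Inc. gets 4.
- Med → Novax plays R3 (best of 0, -9, 3, 7); Labs Inc. gets 1.
- High → Novax plays R2 (best of 1, -6, 7, -1); Labs Inc. gets 0.
Among 4, 1, 0, the best is 4 at Low. Subgame-perfect outcome: (Low, R0) with payoffs (4, 0).

4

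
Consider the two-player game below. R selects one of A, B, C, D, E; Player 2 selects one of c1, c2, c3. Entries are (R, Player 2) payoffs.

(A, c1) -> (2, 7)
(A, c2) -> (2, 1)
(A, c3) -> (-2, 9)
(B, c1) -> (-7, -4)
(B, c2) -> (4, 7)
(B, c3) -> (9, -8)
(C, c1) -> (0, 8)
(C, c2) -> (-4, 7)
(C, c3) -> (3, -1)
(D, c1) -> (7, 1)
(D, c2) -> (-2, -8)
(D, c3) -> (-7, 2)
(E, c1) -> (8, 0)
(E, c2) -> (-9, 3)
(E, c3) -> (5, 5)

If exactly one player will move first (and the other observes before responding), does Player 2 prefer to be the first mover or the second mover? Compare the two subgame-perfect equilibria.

first

If R leads: Player 2's best replies are A→c3, B→c2, C→c1, D→c3, E→c3; R's induced payoffs -2, 4, 0, -7, 5; outcome (E, c3), payoffs (5, 5).
If Player 2 leads: R's best replies are c1→E, c2→B, c3→B; Player 2's induced payoffs 0, 7, -8; outcome (B, c2), payoffs (4, 7).
Player 2 gets 7 moving first and 5 moving second, so Player 2 prefers to move first.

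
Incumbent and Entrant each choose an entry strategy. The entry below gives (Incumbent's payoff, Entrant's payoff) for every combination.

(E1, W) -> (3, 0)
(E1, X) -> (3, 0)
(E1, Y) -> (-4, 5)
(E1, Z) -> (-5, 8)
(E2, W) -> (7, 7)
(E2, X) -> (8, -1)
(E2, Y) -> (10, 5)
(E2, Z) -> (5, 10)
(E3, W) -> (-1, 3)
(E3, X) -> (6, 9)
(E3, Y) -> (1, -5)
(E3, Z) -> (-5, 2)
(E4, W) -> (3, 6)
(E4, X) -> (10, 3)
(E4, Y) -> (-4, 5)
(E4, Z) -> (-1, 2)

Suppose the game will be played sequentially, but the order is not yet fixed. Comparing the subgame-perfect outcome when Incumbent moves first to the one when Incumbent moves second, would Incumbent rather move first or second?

first

If Incumbent leads: Entrant's best replies are E1→Z, E2→Z, E3→X, E4→W; Incumbent's induced payoffs -5, 5, 6, 3; outcome (E3, X), payoffs (6, 9).
If Entrant leads: Incumbent's best replies are W→E2, X→E4, Y→E2, Z→E2; Entrant's induced payoffs 7, 3, 5, 10; outcome (E2, Z), payoffs (5, 10).
Incumbent gets 6 moving first and 5 moving second, so Incumbent prefers to move first.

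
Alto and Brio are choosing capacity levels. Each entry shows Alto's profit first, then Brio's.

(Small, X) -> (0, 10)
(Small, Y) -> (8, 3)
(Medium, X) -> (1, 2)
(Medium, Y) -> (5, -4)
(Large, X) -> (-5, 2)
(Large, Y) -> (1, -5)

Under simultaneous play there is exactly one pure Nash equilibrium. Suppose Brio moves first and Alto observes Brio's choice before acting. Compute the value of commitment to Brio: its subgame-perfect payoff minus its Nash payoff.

Solve by backward induction (Brio leads).
- X → Alto plays Medium (best of 0, 1, -5); Brio gets 2.
- Y → Alto plays Small (best of 8, 5, 1); Brio gets 3.
Maximizing over 2, 3, Brio chooses Y. Subgame-perfect outcome: (Small, Y) with payoffs (8, 3).
Under simultaneous play:
Alto's best replies: X→Medium; Y→Small.
Brio's best replies: Small→X; Medium→X; Large→X.
The unique mutual best reply is (Medium, X), giving (1, 2).
Brio's commitment gain: 3 − 2 = 1.

1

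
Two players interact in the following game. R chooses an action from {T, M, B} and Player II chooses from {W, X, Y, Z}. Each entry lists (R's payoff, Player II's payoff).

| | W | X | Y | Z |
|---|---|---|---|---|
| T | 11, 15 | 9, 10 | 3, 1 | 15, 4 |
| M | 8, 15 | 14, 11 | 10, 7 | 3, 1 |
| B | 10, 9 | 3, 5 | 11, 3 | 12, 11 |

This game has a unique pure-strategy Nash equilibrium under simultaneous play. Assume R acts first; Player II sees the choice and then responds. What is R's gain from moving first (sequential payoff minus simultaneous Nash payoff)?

Backward induction with R moving first.
- T → Player II plays W (best of 15, 10, 1, 4); R gets 11.
- M → Player II plays W (best of 15, 11, 7, 1); R gets 8.
- B → Player II plays Z (best of 9, 5, 3, 11); R gets 12.
R's induced payoffs are 11, 8, 12, so R commits to B. Subgame-perfect outcome: (B, Z) with payoffs (12, 11).
Now find the simultaneous Nash equilibrium.
R's best replies: W→T; X→M; Y→B; Z→T.
Player II's best replies: T→W; M→W; B→Z.
Only (T, W) has each player best-responding; Nash payoffs (11, 15).
R's commitment gain: 12 − 11 = 1.

1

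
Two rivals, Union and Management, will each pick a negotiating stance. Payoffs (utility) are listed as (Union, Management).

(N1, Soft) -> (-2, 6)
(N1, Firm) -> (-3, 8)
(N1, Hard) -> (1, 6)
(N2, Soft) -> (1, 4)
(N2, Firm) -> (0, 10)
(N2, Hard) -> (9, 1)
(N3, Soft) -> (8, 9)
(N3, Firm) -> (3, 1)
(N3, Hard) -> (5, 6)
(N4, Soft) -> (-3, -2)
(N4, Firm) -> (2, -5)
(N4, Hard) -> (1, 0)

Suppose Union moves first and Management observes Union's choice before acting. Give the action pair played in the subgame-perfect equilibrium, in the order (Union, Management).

Solve by backward induction (Union leads).
- N1: Management compares 6, 8, 6 and picks Firm; Union would get -3.
- N2: Management compares 4, 10, 1 and picks Firm; Union would get 0.
- N3: Management compares 9, 1, 6 and picks Soft; Union would get 8.
- N4: Management compares -2, -5, 0 and picks Hard; Union would get 1.
Among -3, 0, 8, 1, the best is 8 at N3. Subgame-perfect outcome: (N3, Soft) with payoffs (8, 9).

(N3, Soft)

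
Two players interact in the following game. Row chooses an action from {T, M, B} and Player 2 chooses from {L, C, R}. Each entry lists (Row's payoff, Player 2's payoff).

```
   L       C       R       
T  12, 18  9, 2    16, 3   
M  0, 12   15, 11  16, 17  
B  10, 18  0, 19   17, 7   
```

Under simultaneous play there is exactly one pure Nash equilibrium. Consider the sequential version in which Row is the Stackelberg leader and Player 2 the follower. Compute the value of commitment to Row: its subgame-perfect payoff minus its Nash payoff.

4

Work backward from Player 2's decision.
- T: Player 2 compares 18, 2, 3 and picks L; Row would get 12.
- M: Player 2 compares 12, 11, 17 and picks R; Row would get 16.
- B: Player 2 compares 18, 19, 7 and picks C; Row would get 0.
Row's induced payoffs are 12, 16, 0, so Row commits to M. Subgame-perfect outcome: (M, R) with payoffs (16, 17).
For the simultaneous game, intersect best replies.
Row's best replies: L→T; C→M; R→B.
Player 2's best replies: T→L; M→R; B→C.
Only (T, L) has each player best-responding; Nash payoffs (12, 18).
Row's commitment gain: 16 − 12 = 4.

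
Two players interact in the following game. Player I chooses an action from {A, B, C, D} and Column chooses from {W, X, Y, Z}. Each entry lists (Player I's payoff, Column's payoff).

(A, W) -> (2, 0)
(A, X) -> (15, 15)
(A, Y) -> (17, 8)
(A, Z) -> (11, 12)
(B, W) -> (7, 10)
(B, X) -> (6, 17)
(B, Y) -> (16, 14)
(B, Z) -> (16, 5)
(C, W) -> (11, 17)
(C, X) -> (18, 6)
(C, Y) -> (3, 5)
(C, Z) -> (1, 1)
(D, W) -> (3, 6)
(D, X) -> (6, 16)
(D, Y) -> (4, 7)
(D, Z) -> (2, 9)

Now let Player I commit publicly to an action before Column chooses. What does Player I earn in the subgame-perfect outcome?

15

Backward induction with Player I moving first.
- A: BR = X, leader payoff 15.
- B: BR = X, leader payoff 6.
- C: BR = W, leader payoff 11.
- D: BR = X, leader payoff 6.
Player I's induced payoffs are 15, 6, 11, 6, so Player I commits to A. Subgame-perfect outcome: (A, X) with payoffs (15, 15).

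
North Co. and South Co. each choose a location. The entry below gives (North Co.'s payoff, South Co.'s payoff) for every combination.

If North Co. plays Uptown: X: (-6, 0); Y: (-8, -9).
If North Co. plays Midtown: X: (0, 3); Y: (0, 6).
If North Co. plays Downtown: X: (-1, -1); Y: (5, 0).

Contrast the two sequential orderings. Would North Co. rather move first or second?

first

If North Co. leads: South Co.'s best replies are Uptown→X, Midtown→Y, Downtown→Y; North Co.'s induced payoffs -6, 0, 5; outcome (Downtown, Y), payoffs (5, 0).
If South Co. leads: North Co.'s best replies are X→Midtown, Y→Downtown; South Co.'s induced payoffs 3, 0; outcome (Midtown, X), payoffs (0, 3).
North Co. gets 5 moving first and 0 moving second, so North Co. prefers to move first.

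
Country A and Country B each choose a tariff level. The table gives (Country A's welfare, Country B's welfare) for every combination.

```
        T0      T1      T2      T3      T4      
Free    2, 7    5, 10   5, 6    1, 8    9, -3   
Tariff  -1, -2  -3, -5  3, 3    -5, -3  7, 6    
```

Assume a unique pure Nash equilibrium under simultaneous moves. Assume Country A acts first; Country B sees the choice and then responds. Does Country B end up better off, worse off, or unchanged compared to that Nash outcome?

Backward induction with Country A moving first.
- Free → Country B plays T1 (best of 7, 10, 6, 8, -3); Country A gets 5.
- Tariff → Country B plays T4 (best of -2, -5, 3, -3, 6); Country A gets 7.
Country A's induced payoffs are 5, 7, so Country A commits to Tariff. Subgame-perfect outcome: (Tariff, T4) with payoffs (7, 6).
Now find the simultaneous Nash equilibrium.
Country A's best replies: T0→Free; T1→Free; T2→Free; T3→Free; T4→Free.
Country B's best replies: Free→T1; Tariff→T4.
The unique mutual best reply is (Free, T1), giving (5, 10).
Country B earns 6 sequentially versus 10 at the Nash outcome: worse off.

worse off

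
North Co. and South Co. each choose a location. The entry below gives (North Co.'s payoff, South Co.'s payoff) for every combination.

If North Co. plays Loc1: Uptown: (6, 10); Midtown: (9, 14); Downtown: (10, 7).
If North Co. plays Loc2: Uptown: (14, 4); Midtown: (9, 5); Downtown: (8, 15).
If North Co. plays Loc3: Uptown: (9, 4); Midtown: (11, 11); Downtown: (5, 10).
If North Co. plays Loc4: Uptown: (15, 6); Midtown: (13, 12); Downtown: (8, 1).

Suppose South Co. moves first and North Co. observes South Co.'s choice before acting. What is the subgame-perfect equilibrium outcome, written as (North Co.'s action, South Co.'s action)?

Backward induction with South Co. moving first.
- Uptown → North Co. plays Loc4 (best of 6, 14, 9, 15); South Co. gets 6.
- Midtown → North Co. plays Loc4 (best of 9, 9, 11, 13); South Co. gets 12.
- Downtown → North Co. plays Loc1 (best of 10, 8, 5, 8); South Co. gets 7.
Maximizing over 6, 12, 7, South Co. chooses Midtown. Subgame-perfect outcome: (Loc4, Midtown) with payoffs (13, 12).

(Loc4, Midtown)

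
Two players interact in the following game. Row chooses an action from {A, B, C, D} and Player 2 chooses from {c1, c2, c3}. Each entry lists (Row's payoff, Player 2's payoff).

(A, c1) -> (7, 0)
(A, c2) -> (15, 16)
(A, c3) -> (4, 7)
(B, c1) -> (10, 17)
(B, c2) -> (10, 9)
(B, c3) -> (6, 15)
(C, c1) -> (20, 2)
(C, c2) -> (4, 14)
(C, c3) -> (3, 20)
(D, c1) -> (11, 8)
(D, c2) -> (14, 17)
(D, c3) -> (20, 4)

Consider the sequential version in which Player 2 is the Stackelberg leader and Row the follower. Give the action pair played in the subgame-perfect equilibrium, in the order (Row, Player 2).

Work backward from Row's decision.
- c1: Row compares 7, 10, 20, 11 and picks C; Player 2 would get 2.
- c2: Row compares 15, 10, 4, 14 and picks A; Player 2 would get 16.
- c3: Row compares 4, 6, 3, 20 and picks D; Player 2 would get 4.
Player 2's induced payoffs are 2, 16, 4, so Player 2 commits to c2. Subgame-perfect outcome: (A, c2) with payoffs (15, 16).

(A, c2)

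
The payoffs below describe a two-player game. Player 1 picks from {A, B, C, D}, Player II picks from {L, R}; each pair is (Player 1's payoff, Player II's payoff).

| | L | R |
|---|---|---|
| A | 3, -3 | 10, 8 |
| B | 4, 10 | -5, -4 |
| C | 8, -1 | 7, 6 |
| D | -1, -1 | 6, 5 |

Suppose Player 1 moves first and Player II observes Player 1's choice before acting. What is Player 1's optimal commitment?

Work backward from Player II's decision.
- A: Player II compares -3, 8 and picks R; Player 1 would get 10.
- B: Player II compares 10, -4 and picks L; Player 1 would get 4.
- C: Player II compares -1, 6 and picks R; Player 1 would get 7.
- D: Player II compares -1, 5 and picks R; Player 1 would get 6.
Maximizing over 10, 4, 7, 6, Player 1 chooses A. Subgame-perfect outcome: (A, R) with payoffs (10, 8).

A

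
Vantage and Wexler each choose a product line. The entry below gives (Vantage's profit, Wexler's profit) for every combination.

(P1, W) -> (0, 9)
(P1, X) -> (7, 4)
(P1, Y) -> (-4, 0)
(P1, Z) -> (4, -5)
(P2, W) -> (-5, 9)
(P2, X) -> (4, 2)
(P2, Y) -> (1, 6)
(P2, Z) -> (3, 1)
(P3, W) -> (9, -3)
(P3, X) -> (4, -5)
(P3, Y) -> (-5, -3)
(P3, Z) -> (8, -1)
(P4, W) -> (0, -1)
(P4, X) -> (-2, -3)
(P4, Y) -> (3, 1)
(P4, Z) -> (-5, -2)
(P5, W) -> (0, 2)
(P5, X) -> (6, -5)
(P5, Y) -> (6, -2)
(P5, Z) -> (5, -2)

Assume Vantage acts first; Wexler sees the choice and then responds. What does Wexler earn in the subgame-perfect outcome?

-1

Solve by backward induction (Vantage leads).
- P1: Wexler compares 9, 4, 0, -5 and picks W; Vantage would get 0.
- P2: Wexler compares 9, 2, 6, 1 and picks W; Vantage would get -5.
- P3: Wexler compares -3, -5, -3, -1 and picks Z; Vantage would get 8.
- P4: Wexler compares -1, -3, 1, -2 and picks Y; Vantage would get 3.
- P5: Wexler compares 2, -5, -2, -2 and picks W; Vantage would get 0.
Vantage's induced payoffs are 0, -5, 8, 3, 0, so Vantage commits to P3. Subgame-perfect outcome: (P3, Z) with payoffs (8, -1).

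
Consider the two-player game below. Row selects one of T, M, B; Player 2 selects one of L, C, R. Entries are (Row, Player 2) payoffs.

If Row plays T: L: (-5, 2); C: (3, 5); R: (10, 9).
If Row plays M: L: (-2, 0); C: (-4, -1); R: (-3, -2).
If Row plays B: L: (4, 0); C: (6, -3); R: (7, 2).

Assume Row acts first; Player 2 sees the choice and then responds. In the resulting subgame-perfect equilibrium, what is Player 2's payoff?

9

Solve by backward induction (Row leads).
- T: BR = R, leader payoff 10.
- M: BR = L, leader payoff -2.
- B: BR = R, leader payoff 7.
Row's induced payoffs are 10, -2, 7, so Row commits to T. Subgame-perfect outcome: (T, R) with payoffs (10, 9).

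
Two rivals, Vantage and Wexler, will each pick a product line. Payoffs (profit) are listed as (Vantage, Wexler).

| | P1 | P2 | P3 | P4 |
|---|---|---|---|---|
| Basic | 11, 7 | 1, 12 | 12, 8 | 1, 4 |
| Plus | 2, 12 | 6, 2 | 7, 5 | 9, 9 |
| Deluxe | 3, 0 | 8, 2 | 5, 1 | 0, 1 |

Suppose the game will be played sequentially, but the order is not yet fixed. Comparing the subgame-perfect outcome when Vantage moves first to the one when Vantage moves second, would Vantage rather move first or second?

If Vantage leads: Wexler's best replies are Basic→P2, Plus→P1, Deluxe→P2; Vantage's induced payoffs 1, 2, 8; outcome (Deluxe, P2), payoffs (8, 2).
If Wexler leads: Vantage's best replies are P1→Basic, P2→Deluxe, P3→Basic, P4→Plus; Wexler's induced payoffs 7, 2, 8, 9; outcome (Plus, P4), payoffs (9, 9).
Vantage gets 8 moving first and 9 moving second, so Vantage prefers to move second.

second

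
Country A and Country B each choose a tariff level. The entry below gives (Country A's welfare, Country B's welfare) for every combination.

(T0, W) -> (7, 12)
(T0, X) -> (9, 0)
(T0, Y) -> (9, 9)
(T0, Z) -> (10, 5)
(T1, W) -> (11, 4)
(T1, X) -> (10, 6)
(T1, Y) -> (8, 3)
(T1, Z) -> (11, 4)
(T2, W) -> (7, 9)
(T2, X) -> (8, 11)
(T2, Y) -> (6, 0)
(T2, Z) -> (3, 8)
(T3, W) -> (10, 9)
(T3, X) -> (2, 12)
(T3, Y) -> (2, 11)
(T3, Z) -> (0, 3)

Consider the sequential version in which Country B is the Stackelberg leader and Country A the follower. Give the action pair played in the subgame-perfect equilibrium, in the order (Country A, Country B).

Work backward from Country A's decision.
- W: BR = T1, leader payoff 4.
- X: BR = T1, leader payoff 6.
- Y: BR = T0, leader payoff 9.
- Z: BR = T1, leader payoff 4.
Country B's induced payoffs are 4, 6, 9, 4, so Country B commits to Y. Subgame-perfect outcome: (T0, Y) with payoffs (9, 9).

(T0, Y)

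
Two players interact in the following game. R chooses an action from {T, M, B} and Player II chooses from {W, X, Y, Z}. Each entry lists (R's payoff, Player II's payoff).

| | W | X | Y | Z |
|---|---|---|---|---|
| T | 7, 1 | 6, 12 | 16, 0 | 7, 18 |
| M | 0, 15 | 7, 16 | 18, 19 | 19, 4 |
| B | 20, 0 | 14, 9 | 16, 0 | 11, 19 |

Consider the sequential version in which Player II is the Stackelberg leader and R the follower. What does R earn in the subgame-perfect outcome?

18

Solve by backward induction (Player II leads).
- W: R compares 7, 0, 20 and picks B; Player II would get 0.
- X: R compares 6, 7, 14 and picks B; Player II would get 9.
- Y: R compares 16, 18, 16 and picks M; Player II would get 19.
- Z: R compares 7, 19, 11 and picks M; Player II would get 4.
Player II's induced payoffs are 0, 9, 19, 4, so Player II commits to Y. Subgame-perfect outcome: (M, Y) with payoffs (18, 19).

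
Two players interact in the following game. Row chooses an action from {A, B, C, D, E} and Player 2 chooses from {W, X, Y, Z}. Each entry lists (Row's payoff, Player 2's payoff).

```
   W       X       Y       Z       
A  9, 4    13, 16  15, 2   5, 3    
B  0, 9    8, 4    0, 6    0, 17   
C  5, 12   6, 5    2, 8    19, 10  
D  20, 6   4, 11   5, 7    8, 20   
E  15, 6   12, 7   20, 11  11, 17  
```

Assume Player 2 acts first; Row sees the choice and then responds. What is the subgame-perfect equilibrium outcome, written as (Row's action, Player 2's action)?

Row best-responds to each possible Player 2 move:
- W: Row compares 9, 0, 5, 20, 15 and picks D; Player 2 would get 6.
- X: Row compares 13, 8, 6, 4, 12 and picks A; Player 2 would get 16.
- Y: Row compares 15, 0, 2, 5, 20 and picks E; Player 2 would get 11.
- Z: Row compares 5, 0, 19, 8, 11 and picks C; Player 2 would get 10.
Maximizing over 6, 16, 11, 10, Player 2 chooses X. Subgame-perfect outcome: (A, X) with payoffs (13, 16).

(A, X)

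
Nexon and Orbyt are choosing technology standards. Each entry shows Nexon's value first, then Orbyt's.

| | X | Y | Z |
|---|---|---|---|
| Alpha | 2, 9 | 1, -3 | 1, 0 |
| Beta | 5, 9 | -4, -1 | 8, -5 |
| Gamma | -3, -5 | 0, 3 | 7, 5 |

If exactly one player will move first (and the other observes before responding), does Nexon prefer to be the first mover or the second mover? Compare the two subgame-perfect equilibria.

first

If Nexon leads: Orbyt's best replies are Alpha→X, Beta→X, Gamma→Z; Nexon's induced payoffs 2, 5, 7; outcome (Gamma, Z), payoffs (7, 5).
If Orbyt leads: Nexon's best replies are X→Beta, Y→Alpha, Z→Beta; Orbyt's induced payoffs 9, -3, -5; outcome (Beta, X), payoffs (5, 9).
Nexon gets 7 moving first and 5 moving second, so Nexon prefers to move first.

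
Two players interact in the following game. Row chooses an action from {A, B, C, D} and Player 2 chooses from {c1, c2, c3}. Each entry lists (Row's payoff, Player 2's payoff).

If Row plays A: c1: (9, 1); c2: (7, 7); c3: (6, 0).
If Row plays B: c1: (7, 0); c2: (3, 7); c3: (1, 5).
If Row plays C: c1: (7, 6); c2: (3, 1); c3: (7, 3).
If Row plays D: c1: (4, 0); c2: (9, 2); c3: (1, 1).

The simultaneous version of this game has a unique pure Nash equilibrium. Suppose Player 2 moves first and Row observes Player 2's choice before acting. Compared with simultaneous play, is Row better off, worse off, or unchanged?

Solve by backward induction (Player 2 leads).
- c1: Row compares 9, 7, 7, 4 and picks A; Player 2 would get 1.
- c2: Row compares 7, 3, 3, 9 and picks D; Player 2 would get 2.
- c3: Row compares 6, 1, 7, 1 and picks C; Player 2 would get 3.
Among 1, 2, 3, the best is 3 at c3. Subgame-perfect outcome: (C, c3) with payoffs (7, 3).
Now find the simultaneous Nash equilibrium.
Row's best replies: c1→A; c2→D; c3→C.
Player 2's best replies: A→c2; B→c2; C→c1; D→c2.
Only (D, c2) has each player best-responding; Nash payoffs (9, 2).
Row earns 7 sequentially versus 9 at the Nash outcome: worse off.

worse off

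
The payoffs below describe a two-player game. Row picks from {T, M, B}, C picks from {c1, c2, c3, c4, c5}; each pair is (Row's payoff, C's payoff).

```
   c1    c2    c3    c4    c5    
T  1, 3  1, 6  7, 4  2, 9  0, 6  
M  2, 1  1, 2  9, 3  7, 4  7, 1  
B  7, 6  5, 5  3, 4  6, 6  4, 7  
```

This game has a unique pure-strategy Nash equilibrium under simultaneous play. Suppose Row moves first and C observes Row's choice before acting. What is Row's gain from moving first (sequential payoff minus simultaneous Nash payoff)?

0

C best-responds to each possible Row move:
- T: C compares 3, 6, 4, 9, 6 and picks c4; Row would get 2.
- M: C compares 1, 2, 3, 4, 1 and picks c4; Row would get 7.
- B: C compares 6, 5, 4, 6, 7 and picks c5; Row would get 4.
Maximizing over 2, 7, 4, Row chooses M. Subgame-perfect outcome: (M, c4) with payoffs (7, 4).
For the simultaneous game, intersect best replies.
Row's best replies: c1→B; c2→B; c3→M; c4→M; c5→M.
C's best replies: T→c4; M→c4; B→c5.
The unique mutual best reply is (M, c4), giving (7, 4).
Row's commitment gain: 7 − 7 = 0.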